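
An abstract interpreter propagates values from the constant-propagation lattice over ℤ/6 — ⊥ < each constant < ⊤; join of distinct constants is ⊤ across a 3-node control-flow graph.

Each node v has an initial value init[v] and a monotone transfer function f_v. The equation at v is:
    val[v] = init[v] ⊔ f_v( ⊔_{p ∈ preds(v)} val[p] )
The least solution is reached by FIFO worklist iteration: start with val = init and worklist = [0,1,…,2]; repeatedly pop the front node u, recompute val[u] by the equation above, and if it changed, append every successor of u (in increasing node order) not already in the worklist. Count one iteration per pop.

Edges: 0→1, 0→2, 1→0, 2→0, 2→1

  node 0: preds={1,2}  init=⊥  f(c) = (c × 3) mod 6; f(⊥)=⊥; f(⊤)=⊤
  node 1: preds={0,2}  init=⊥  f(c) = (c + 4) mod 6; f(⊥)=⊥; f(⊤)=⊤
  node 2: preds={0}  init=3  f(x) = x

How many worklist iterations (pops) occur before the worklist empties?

Iteration log — 8 steps:
  step 1. node 0  ⊔preds=3  new=3  old=⊥  +wl: 
  step 2. node 1  ⊔preds=3  new=1  old=⊥  +wl: 0
  step 3. node 2  ⊔preds=3  new=3  stable
  step 4. node 0  ⊔preds=⊤  new=⊤  old=3  +wl: 1,2
  step 5. node 1  ⊔preds=⊤  new=⊤  old=1  +wl: 0
  step 6. node 2  ⊔preds=⊤  new=⊤  old=3  +wl: 1
  step 7. node 0  ⊔preds=⊤  new=⊤  stable
  step 8. node 1  ⊔preds=⊤  new=⊤  stable

Least fixpoint reached:
  node 0: ⊤
  node 1: ⊤
  node 2: ⊤

8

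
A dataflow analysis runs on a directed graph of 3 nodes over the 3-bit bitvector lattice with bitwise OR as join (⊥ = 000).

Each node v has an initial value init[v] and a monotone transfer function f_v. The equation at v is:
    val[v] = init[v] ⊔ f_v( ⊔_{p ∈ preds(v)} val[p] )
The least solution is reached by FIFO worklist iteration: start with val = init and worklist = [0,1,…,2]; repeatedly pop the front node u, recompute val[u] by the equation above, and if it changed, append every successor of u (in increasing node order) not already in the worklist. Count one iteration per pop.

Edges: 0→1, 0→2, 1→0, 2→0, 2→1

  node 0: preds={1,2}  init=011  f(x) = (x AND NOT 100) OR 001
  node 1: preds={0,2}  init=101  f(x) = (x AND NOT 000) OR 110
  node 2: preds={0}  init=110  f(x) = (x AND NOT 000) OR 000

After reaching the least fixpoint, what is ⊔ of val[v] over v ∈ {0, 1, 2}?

Trace (5 dequeues):
  [1] u=0 | in 111 | out 011 | ==
  [2] u=1 | in 111 | out 111 | prev 101 | push {0}
  [3] u=2 | in 011 | out 111 | prev 110 | push {1}
  [4] u=0 | in 111 | out 011 | ==
  [5] u=1 | in 111 | out 111 | ==

Converged values:
  [0] 011
  [1] 111
  [2] 111

111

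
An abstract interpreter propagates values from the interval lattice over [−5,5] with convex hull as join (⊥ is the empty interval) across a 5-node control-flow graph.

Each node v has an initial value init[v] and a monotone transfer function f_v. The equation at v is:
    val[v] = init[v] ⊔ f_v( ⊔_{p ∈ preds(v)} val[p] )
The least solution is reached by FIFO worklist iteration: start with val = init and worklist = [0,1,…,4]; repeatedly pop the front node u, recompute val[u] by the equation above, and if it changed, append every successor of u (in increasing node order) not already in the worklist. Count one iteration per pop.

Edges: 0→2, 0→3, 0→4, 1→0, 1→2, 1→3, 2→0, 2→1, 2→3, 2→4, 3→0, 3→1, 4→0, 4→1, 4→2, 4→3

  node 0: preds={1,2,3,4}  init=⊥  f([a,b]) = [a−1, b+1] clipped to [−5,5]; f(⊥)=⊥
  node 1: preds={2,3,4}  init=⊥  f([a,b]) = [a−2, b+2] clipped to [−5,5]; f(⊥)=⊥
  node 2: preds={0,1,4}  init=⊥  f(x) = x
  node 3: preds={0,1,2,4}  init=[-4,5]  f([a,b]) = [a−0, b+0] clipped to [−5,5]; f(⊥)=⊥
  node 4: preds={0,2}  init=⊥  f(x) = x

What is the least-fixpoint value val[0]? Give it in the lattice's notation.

[-5,5]

Trace (9 dequeues):
  [1] u=0 | in [-4,5] | out [-5,5] | prev ⊥ | push {}
  [2] u=1 | in [-4,5] | out [-5,5] | prev ⊥ | push {0}
  [3] u=2 | in [-5,5] | out [-5,5] | prev ⊥ | push {1}
  [4] u=3 | in [-5,5] | out [-5,5] | prev [-4,5] | push {}
  [5] u=4 | in [-5,5] | out [-5,5] | prev ⊥ | push {2,3}
  [6] u=0 | in [-5,5] | out [-5,5] | ==
  [7] u=1 | in [-5,5] | out [-5,5] | ==
  [8] u=2 | in [-5,5] | out [-5,5] | ==
  [9] u=3 | in [-5,5] | out [-5,5] | ==

Converged values:
  [0] [-5,5]
  [1] [-5,5]
  [2] [-5,5]
  [3] [-5,5]
  [4] [-5,5]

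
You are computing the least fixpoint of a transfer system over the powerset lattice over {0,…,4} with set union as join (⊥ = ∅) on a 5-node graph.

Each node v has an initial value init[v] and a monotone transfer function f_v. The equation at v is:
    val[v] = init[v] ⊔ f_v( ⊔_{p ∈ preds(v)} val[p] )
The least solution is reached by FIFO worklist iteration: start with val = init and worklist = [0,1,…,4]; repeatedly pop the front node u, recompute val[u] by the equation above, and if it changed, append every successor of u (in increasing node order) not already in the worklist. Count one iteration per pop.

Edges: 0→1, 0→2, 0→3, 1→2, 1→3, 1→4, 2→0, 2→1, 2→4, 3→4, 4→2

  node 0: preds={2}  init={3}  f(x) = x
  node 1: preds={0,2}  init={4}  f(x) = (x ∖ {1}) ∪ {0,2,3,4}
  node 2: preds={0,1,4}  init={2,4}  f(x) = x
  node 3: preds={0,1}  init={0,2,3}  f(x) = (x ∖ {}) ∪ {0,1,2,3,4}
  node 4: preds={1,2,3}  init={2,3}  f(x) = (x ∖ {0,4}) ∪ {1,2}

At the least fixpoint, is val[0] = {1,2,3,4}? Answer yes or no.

Worklist (14 pops):
  #1 pop 0: in={2,4} → {2,3,4} (was {3}); enqueue []
  #2 pop 1: in={2,3,4} → {0,2,3,4} (was {4}); enqueue []
  #3 pop 2: in={0,2,3,4} → {0,2,3,4} (was {2,4}); enqueue [0,1]
  #4 pop 3: in={0,2,3,4} → {0,1,2,3,4} (was {0,2,3}); enqueue []
  #5 pop 4: in={0,1,2,3,4} → {1,2,3} (was {2,3}); enqueue [2]
  #6 pop 0: in={0,2,3,4} → {0,2,3,4} (was {2,3,4}); enqueue [3]
  #7 pop 1: in={0,2,3,4} → {0,2,3,4} (no change)
  #8 pop 2: in={0,1,2,3,4} → {0,1,2,3,4} (was {0,2,3,4}); enqueue [0,1,4]
  #9 pop 3: in={0,2,3,4} → {0,1,2,3,4} (no change)
  #10 pop 0: in={0,1,2,3,4} → {0,1,2,3,4} (was {0,2,3,4}); enqueue [2,3]
  #11 pop 1: in={0,1,2,3,4} → {0,2,3,4} (no change)
  #12 pop 4: in={0,1,2,3,4} → {1,2,3} (no change)
  #13 pop 2: in={0,1,2,3,4} → {0,1,2,3,4} (no change)
  #14 pop 3: in={0,1,2,3,4} → {0,1,2,3,4} (no change)

Fixpoint:
  val[0] = {0,1,2,3,4}
  val[1] = {0,2,3,4}
  val[2] = {0,1,2,3,4}
  val[3] = {0,1,2,3,4}
  val[4] = {1,2,3}

no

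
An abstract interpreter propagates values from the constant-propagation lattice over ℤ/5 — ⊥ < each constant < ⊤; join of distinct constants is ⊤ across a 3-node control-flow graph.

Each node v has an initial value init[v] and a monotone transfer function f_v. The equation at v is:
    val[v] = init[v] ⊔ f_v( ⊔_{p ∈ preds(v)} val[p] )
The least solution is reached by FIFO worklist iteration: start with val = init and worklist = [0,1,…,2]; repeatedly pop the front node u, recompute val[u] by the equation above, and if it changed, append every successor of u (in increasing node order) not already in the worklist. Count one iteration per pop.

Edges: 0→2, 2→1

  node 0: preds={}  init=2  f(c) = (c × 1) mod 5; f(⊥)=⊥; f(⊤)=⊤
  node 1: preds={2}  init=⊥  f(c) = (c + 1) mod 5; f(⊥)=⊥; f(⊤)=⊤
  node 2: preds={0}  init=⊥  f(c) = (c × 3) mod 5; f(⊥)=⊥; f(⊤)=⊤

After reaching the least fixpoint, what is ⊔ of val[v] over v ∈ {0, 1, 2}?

Trace (4 dequeues):
  [1] u=0 | in ⊥ | out 2 | ==
  [2] u=1 | in ⊥ | out ⊥ | ==
  [3] u=2 | in 2 | out 1 | prev ⊥ | push {1}
  [4] u=1 | in 1 | out 2 | prev ⊥ | push {}

Converged values:
  [0] 2
  [1] 2
  [2] 1

⊤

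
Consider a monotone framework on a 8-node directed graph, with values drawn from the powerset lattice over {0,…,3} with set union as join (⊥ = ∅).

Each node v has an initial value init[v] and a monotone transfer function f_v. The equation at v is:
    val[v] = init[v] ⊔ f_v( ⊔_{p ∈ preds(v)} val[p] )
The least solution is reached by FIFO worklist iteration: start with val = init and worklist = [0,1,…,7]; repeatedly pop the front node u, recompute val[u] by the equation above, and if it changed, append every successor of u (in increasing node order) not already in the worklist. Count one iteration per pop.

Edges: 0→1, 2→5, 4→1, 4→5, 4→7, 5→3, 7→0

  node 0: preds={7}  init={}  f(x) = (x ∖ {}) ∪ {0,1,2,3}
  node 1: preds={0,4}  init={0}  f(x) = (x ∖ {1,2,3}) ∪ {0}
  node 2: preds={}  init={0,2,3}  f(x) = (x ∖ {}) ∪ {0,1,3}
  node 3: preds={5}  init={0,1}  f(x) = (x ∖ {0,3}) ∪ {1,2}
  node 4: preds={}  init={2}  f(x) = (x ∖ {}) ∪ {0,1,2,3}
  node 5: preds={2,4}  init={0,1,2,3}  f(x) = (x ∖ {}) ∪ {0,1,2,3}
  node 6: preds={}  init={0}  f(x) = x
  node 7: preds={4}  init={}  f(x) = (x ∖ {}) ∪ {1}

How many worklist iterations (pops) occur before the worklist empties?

10

Worklist (10 pops):
  #1 pop 0: in={} → {0,1,2,3} (was {}); enqueue []
  #2 pop 1: in={0,1,2,3} → {0} (no change)
  #3 pop 2: in={} → {0,1,2,3} (was {0,2,3}); enqueue []
  #4 pop 3: in={0,1,2,3} → {0,1,2} (was {0,1}); enqueue []
  #5 pop 4: in={} → {0,1,2,3} (was {2}); enqueue [1]
  #6 pop 5: in={0,1,2,3} → {0,1,2,3} (no change)
  #7 pop 6: in={} → {0} (no change)
  #8 pop 7: in={0,1,2,3} → {0,1,2,3} (was {}); enqueue [0]
  #9 pop 1: in={0,1,2,3} → {0} (no change)
  #10 pop 0: in={0,1,2,3} → {0,1,2,3} (no change)

Fixpoint:
  val[0] = {0,1,2,3}
  val[1] = {0}
  val[2] = {0,1,2,3}
  val[3] = {0,1,2}
  val[4] = {0,1,2,3}
  val[5] = {0,1,2,3}
  val[6] = {0}
  val[7] = {0,1,2,3}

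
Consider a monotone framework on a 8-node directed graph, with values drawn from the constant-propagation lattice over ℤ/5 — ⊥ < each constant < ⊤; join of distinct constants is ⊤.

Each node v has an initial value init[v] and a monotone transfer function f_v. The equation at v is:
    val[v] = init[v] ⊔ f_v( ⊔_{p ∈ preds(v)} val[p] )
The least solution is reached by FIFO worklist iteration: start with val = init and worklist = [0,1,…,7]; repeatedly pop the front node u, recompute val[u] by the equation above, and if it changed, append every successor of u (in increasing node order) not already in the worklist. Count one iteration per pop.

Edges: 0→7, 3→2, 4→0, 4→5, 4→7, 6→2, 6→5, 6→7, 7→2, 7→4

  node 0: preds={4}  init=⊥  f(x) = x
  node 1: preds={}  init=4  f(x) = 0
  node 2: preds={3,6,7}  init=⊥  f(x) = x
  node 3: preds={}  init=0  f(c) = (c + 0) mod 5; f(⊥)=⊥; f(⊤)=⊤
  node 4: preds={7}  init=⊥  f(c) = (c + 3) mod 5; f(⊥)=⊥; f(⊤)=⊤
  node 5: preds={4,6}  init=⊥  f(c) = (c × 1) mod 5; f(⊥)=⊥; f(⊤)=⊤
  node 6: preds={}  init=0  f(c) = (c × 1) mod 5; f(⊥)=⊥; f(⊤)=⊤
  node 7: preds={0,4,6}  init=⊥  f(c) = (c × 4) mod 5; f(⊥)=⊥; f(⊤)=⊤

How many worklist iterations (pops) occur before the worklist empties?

18

Worklist (18 pops):
  #1 pop 0: in=⊥ → ⊥ (no change)
  #2 pop 1: in=⊥ → ⊤ (was 4); enqueue []
  #3 pop 2: in=0 → 0 (was ⊥); enqueue []
  #4 pop 3: in=⊥ → 0 (no change)
  #5 pop 4: in=⊥ → ⊥ (no change)
  #6 pop 5: in=0 → 0 (was ⊥); enqueue []
  #7 pop 6: in=⊥ → 0 (no change)
  #8 pop 7: in=0 → 0 (was ⊥); enqueue [2,4]
  #9 pop 2: in=0 → 0 (no change)
  #10 pop 4: in=0 → 3 (was ⊥); enqueue [0,5,7]
  #11 pop 0: in=3 → 3 (was ⊥); enqueue []
  #12 pop 5: in=⊤ → ⊤ (was 0); enqueue []
  #13 pop 7: in=⊤ → ⊤ (was 0); enqueue [2,4]
  #14 pop 2: in=⊤ → ⊤ (was 0); enqueue []
  #15 pop 4: in=⊤ → ⊤ (was 3); enqueue [0,5,7]
  #16 pop 0: in=⊤ → ⊤ (was 3); enqueue []
  #17 pop 5: in=⊤ → ⊤ (no change)
  #18 pop 7: in=⊤ → ⊤ (no change)

Fixpoint:
  val[0] = ⊤
  val[1] = ⊤
  val[2] = ⊤
  val[3] = 0
  val[4] = ⊤
  val[5] = ⊤
  val[6] = 0
  val[7] = ⊤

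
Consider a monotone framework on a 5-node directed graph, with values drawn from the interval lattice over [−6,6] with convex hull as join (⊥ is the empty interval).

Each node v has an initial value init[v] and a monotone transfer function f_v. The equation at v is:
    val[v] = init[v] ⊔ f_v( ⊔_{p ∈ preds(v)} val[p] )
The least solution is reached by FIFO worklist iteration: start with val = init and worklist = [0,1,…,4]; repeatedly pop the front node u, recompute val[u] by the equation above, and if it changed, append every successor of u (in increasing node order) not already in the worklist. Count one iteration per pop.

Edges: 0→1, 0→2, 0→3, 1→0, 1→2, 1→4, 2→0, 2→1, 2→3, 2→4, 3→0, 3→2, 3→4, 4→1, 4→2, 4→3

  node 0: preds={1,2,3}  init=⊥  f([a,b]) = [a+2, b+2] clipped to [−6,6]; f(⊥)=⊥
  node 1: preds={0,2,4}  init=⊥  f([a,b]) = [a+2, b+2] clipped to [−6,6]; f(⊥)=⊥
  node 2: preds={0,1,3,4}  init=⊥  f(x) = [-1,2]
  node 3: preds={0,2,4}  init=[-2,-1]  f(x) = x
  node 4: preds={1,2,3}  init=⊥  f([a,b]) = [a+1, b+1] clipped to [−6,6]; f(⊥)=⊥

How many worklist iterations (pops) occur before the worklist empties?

Worklist (17 pops):
  #1 pop 0: in=[-2,-1] → [0,1] (was ⊥); enqueue []
  #2 pop 1: in=[0,1] → [2,3] (was ⊥); enqueue [0]
  #3 pop 2: in=[-2,3] → [-1,2] (was ⊥); enqueue [1]
  #4 pop 3: in=[-1,2] → [-2,2] (was [-2,-1]); enqueue [2]
  #5 pop 4: in=[-2,3] → [-1,4] (was ⊥); enqueue [3]
  #6 pop 0: in=[-2,3] → [0,5] (was [0,1]); enqueue []
  #7 pop 1: in=[-1,5] → [1,6] (was [2,3]); enqueue [0,4]
  #8 pop 2: in=[-2,6] → [-1,2] (no change)
  #9 pop 3: in=[-1,5] → [-2,5] (was [-2,2]); enqueue [2]
  #10 pop 0: in=[-2,6] → [0,6] (was [0,5]); enqueue [1,3]
  #11 pop 4: in=[-2,6] → [-1,6] (was [-1,4]); enqueue []
  #12 pop 2: in=[-2,6] → [-1,2] (no change)
  #13 pop 1: in=[-1,6] → [1,6] (no change)
  #14 pop 3: in=[-1,6] → [-2,6] (was [-2,5]); enqueue [0,2,4]
  #15 pop 0: in=[-2,6] → [0,6] (no change)
  #16 pop 2: in=[-2,6] → [-1,2] (no change)
  #17 pop 4: in=[-2,6] → [-1,6] (no change)

Fixpoint:
  val[0] = [0,6]
  val[1] = [1,6]
  val[2] = [-1,2]
  val[3] = [-2,6]
  val[4] = [-1,6]

17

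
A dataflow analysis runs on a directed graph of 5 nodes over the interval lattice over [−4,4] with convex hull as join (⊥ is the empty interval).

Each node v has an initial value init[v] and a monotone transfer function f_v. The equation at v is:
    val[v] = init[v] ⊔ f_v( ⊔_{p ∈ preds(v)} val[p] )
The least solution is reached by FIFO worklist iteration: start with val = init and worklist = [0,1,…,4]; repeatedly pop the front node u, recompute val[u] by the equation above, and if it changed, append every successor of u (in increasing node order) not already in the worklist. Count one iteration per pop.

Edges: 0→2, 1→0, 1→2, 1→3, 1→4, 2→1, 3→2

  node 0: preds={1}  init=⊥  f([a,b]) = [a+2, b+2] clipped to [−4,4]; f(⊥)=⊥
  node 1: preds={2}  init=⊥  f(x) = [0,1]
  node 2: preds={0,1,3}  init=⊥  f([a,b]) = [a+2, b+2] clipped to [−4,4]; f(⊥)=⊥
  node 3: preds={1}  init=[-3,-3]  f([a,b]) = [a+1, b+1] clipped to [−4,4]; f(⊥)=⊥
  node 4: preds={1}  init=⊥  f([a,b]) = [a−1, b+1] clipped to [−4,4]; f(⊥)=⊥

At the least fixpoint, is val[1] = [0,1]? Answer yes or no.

yes

Trace (9 dequeues):
  [1] u=0 | in ⊥ | out ⊥ | ==
  [2] u=1 | in ⊥ | out [0,1] | prev ⊥ | push {0}
  [3] u=2 | in [-3,1] | out [-1,3] | prev ⊥ | push {1}
  [4] u=3 | in [0,1] | out [-3,2] | prev [-3,-3] | push {2}
  [5] u=4 | in [0,1] | out [-1,2] | prev ⊥ | push {}
  [6] u=0 | in [0,1] | out [2,3] | prev ⊥ | push {}
  [7] u=1 | in [-1,3] | out [0,1] | ==
  [8] u=2 | in [-3,3] | out [-1,4] | prev [-1,3] | push {1}
  [9] u=1 | in [-1,4] | out [0,1] | ==

Converged values:
  [0] [2,3]
  [1] [0,1]
  [2] [-1,4]
  [3] [-3,2]
  [4] [-1,2]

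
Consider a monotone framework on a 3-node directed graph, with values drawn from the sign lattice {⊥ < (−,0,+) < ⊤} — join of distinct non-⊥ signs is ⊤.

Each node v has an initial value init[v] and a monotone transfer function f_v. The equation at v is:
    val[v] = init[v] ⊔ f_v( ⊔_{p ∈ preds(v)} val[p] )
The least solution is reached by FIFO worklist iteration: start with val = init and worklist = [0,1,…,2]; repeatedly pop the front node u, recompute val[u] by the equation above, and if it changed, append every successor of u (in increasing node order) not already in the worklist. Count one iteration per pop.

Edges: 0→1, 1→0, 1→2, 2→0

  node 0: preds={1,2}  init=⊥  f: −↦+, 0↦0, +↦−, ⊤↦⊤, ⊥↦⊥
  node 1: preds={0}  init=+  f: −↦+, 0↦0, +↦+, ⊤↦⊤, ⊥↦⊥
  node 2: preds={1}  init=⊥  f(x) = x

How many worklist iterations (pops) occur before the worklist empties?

Worklist (4 pops):
  #1 pop 0: in=+ → − (was ⊥); enqueue []
  #2 pop 1: in=− → + (no change)
  #3 pop 2: in=+ → + (was ⊥); enqueue [0]
  #4 pop 0: in=+ → − (no change)

Fixpoint:
  val[0] = −
  val[1] = +
  val[2] = +

4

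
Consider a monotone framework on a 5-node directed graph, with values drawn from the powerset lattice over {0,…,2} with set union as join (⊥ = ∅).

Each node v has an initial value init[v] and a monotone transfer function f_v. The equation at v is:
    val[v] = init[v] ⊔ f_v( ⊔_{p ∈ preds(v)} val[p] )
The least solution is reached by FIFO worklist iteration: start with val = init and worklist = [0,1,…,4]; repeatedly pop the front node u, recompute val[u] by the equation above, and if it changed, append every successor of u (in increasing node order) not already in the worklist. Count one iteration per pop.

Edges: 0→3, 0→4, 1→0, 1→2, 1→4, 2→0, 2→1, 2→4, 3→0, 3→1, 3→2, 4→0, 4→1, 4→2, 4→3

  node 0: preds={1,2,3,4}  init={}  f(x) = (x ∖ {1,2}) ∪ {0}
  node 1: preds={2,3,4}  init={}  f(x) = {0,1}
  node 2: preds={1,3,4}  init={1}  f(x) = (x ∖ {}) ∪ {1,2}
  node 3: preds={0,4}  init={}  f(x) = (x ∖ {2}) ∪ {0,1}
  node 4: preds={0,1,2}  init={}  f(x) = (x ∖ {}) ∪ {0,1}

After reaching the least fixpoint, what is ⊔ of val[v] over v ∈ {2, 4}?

Iteration log — 9 steps:
  step 1. node 0  ⊔preds={1}  new={0}  old={}  +wl: 
  step 2. node 1  ⊔preds={1}  new={0,1}  old={}  +wl: 0
  step 3. node 2  ⊔preds={0,1}  new={0,1,2}  old={1}  +wl: 1
  step 4. node 3  ⊔preds={0}  new={0,1}  old={}  +wl: 2
  step 5. node 4  ⊔preds={0,1,2}  new={0,1,2}  old={}  +wl: 3
  step 6. node 0  ⊔preds={0,1,2}  new={0}  stable
  step 7. node 1  ⊔preds={0,1,2}  new={0,1}  stable
  step 8. node 2  ⊔preds={0,1,2}  new={0,1,2}  stable
  step 9. node 3  ⊔preds={0,1,2}  new={0,1}  stable

Least fixpoint reached:
  node 0: {0}
  node 1: {0,1}
  node 2: {0,1,2}
  node 3: {0,1}
  node 4: {0,1,2}

{0,1,2}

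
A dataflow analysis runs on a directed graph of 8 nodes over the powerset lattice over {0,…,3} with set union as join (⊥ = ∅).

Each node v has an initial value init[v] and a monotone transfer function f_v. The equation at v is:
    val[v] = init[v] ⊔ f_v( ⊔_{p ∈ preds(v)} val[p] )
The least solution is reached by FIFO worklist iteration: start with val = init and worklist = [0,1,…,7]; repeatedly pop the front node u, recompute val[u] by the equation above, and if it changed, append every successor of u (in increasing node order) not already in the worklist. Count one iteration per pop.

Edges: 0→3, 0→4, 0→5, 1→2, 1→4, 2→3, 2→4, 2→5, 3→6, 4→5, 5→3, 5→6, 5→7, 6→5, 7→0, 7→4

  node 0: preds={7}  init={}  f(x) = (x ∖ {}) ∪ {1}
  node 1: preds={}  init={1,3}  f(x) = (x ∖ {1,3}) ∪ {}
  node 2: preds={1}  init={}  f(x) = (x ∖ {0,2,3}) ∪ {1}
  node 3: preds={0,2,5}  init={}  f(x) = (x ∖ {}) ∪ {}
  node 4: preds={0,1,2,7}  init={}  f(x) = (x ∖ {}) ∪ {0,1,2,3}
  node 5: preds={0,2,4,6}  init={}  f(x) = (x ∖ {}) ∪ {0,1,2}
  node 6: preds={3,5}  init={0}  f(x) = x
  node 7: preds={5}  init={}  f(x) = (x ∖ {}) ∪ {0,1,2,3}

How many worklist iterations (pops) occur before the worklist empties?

Iteration log — 15 steps:
  step 1. node 0  ⊔preds={}  new={1}  old={}  +wl: 
  step 2. node 1  ⊔preds={}  new={1,3}  stable
  step 3. node 2  ⊔preds={1,3}  new={1}  old={}  +wl: 
  step 4. node 3  ⊔preds={1}  new={1}  old={}  +wl: 
  step 5. node 4  ⊔preds={1,3}  new={0,1,2,3}  old={}  +wl: 
  step 6. node 5  ⊔preds={0,1,2,3}  new={0,1,2,3}  old={}  +wl: 3
  step 7. node 6  ⊔preds={0,1,2,3}  new={0,1,2,3}  old={0}  +wl: 5
  step 8. node 7  ⊔preds={0,1,2,3}  new={0,1,2,3}  old={}  +wl: 0,4
  step 9. node 3  ⊔preds={0,1,2,3}  new={0,1,2,3}  old={1}  +wl: 6
  step 10. node 5  ⊔preds={0,1,2,3}  new={0,1,2,3}  stable
  step 11. node 0  ⊔preds={0,1,2,3}  new={0,1,2,3}  old={1}  +wl: 3,5
  step 12. node 4  ⊔preds={0,1,2,3}  new={0,1,2,3}  stable
  step 13. node 6  ⊔preds={0,1,2,3}  new={0,1,2,3}  stable
  step 14. node 3  ⊔preds={0,1,2,3}  new={0,1,2,3}  stable
  step 15. node 5  ⊔preds={0,1,2,3}  new={0,1,2,3}  stable

Least fixpoint reached:
  node 0: {0,1,2,3}
  node 1: {1,3}
  node 2: {1}
  node 3: {0,1,2,3}
  node 4: {0,1,2,3}
  node 5: {0,1,2,3}
  node 6: {0,1,2,3}
  node 7: {0,1,2,3}

15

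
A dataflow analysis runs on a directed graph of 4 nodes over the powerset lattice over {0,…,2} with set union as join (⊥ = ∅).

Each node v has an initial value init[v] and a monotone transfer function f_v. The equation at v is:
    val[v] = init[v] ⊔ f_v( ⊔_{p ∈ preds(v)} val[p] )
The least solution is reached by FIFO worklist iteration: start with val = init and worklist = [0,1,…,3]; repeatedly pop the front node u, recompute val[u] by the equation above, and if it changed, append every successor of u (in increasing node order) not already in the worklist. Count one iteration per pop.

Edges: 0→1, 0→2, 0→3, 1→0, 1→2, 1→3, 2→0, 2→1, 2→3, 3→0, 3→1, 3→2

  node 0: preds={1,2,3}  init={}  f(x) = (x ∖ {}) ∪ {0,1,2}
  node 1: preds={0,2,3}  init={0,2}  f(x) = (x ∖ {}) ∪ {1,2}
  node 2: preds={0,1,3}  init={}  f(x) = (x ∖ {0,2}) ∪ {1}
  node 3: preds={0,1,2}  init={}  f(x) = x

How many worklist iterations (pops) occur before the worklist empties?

Trace (7 dequeues):
  [1] u=0 | in {0,2} | out {0,1,2} | prev {} | push {}
  [2] u=1 | in {0,1,2} | out {0,1,2} | prev {0,2} | push {0}
  [3] u=2 | in {0,1,2} | out {1} | prev {} | push {1}
  [4] u=3 | in {0,1,2} | out {0,1,2} | prev {} | push {2}
  [5] u=0 | in {0,1,2} | out {0,1,2} | ==
  [6] u=1 | in {0,1,2} | out {0,1,2} | ==
  [7] u=2 | in {0,1,2} | out {1} | ==

Converged values:
  [0] {0,1,2}
  [1] {0,1,2}
  [2] {1}
  [3] {0,1,2}

7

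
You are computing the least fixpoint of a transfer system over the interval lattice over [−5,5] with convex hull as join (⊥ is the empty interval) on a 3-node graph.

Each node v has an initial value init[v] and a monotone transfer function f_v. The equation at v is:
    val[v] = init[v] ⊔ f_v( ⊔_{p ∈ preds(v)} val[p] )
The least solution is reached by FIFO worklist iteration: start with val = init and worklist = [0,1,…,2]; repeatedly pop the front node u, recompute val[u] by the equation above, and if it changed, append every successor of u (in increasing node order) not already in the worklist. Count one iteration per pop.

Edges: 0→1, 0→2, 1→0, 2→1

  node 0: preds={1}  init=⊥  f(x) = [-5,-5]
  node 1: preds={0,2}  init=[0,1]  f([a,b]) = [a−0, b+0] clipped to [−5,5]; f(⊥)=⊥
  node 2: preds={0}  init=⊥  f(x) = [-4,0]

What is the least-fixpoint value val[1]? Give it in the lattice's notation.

[-5,1]

Iteration log — 5 steps:
  step 1. node 0  ⊔preds=[0,1]  new=[-5,-5]  old=⊥  +wl: 
  step 2. node 1  ⊔preds=[-5,-5]  new=[-5,1]  old=[0,1]  +wl: 0
  step 3. node 2  ⊔preds=[-5,-5]  new=[-4,0]  old=⊥  +wl: 1
  step 4. node 0  ⊔preds=[-5,1]  new=[-5,-5]  stable
  step 5. node 1  ⊔preds=[-5,0]  new=[-5,1]  stable

Least fixpoint reached:
  node 0: [-5,-5]
  node 1: [-5,1]
  node 2: [-4,0]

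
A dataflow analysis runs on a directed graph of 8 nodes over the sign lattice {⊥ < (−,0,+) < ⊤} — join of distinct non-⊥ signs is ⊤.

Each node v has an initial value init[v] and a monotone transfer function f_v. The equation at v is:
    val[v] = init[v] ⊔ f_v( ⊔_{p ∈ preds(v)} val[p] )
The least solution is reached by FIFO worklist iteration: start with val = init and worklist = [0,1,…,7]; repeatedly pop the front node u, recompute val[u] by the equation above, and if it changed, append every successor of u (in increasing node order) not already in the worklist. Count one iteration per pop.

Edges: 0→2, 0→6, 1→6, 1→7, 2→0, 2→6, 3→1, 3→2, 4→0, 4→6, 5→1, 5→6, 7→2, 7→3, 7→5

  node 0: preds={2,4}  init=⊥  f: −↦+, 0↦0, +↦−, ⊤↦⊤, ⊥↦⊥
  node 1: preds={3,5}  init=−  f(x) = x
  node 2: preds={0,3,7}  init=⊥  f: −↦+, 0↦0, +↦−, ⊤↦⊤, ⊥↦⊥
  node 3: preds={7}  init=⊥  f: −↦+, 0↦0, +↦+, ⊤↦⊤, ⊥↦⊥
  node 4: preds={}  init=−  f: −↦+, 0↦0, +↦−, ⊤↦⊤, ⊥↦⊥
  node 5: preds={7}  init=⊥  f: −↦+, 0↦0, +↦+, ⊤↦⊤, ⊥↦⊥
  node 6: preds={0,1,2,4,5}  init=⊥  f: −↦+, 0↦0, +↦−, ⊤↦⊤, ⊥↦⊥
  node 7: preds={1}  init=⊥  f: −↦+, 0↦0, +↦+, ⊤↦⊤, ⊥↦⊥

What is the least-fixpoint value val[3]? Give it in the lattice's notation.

Iteration log — 23 steps:
  step 1. node 0  ⊔preds=−  new=+  old=⊥  +wl: 
  step 2. node 1  ⊔preds=⊥  new=−  stable
  step 3. node 2  ⊔preds=+  new=−  old=⊥  +wl: 0
  step 4. node 3  ⊔preds=⊥  new=⊥  stable
  step 5. node 4  ⊔preds=⊥  new=−  stable
  step 6. node 5  ⊔preds=⊥  new=⊥  stable
  step 7. node 6  ⊔preds=⊤  new=⊤  old=⊥  +wl: 
  step 8. node 7  ⊔preds=−  new=+  old=⊥  +wl: 2,3,5
  step 9. node 0  ⊔preds=−  new=+  stable
  step 10. node 2  ⊔preds=+  new=−  stable
  step 11. node 3  ⊔preds=+  new=+  old=⊥  +wl: 1,2
  step 12. node 5  ⊔preds=+  new=+  old=⊥  +wl: 6
  step 13. node 1  ⊔preds=+  new=⊤  old=−  +wl: 7
  step 14. node 2  ⊔preds=+  new=−  stable
  step 15. node 6  ⊔preds=⊤  new=⊤  stable
  step 16. node 7  ⊔preds=⊤  new=⊤  old=+  +wl: 2,3,5
  step 17. node 2  ⊔preds=⊤  new=⊤  old=−  +wl: 0,6
  step 18. node 3  ⊔preds=⊤  new=⊤  old=+  +wl: 1,2
  step 19. node 5  ⊔preds=⊤  new=⊤  old=+  +wl: 
  step 20. node 0  ⊔preds=⊤  new=⊤  old=+  +wl: 
  step 21. node 6  ⊔preds=⊤  new=⊤  stable
  step 22. node 1  ⊔preds=⊤  new=⊤  stable
  step 23. node 2  ⊔preds=⊤  new=⊤  stable

Least fixpoint reached:
  node 0: ⊤
  node 1: ⊤
  node 2: ⊤
  node 3: ⊤
  node 4: −
  node 5: ⊤
  node 6: ⊤
  node 7: ⊤

⊤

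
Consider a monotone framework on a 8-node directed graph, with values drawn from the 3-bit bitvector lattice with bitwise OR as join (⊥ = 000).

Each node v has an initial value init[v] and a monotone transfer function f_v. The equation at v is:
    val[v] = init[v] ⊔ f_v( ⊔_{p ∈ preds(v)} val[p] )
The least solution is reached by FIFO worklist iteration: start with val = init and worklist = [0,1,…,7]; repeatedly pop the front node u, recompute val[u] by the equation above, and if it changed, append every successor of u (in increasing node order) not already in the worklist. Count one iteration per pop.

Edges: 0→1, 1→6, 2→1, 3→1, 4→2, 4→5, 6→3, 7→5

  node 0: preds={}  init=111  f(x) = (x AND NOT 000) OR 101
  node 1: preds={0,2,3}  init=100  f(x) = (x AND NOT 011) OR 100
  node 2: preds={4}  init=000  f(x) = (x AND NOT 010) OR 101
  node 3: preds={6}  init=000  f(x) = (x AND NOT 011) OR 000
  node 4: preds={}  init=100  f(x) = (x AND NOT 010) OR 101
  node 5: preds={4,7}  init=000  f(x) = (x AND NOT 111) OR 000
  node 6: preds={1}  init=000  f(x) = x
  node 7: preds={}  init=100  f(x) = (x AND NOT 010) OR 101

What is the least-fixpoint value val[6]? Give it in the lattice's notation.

100

Worklist (13 pops):
  #1 pop 0: in=000 → 111 (no change)
  #2 pop 1: in=111 → 100 (no change)
  #3 pop 2: in=100 → 101 (was 000); enqueue [1]
  #4 pop 3: in=000 → 000 (no change)
  #5 pop 4: in=000 → 101 (was 100); enqueue [2]
  #6 pop 5: in=101 → 000 (no change)
  #7 pop 6: in=100 → 100 (was 000); enqueue [3]
  #8 pop 7: in=000 → 101 (was 100); enqueue [5]
  #9 pop 1: in=111 → 100 (no change)
  #10 pop 2: in=101 → 101 (no change)
  #11 pop 3: in=100 → 100 (was 000); enqueue [1]
  #12 pop 5: in=101 → 000 (no change)
  #13 pop 1: in=111 → 100 (no change)

Fixpoint:
  val[0] = 111
  val[1] = 100
  val[2] = 101
  val[3] = 100
  val[4] = 101
  val[5] = 000
  val[6] = 100
  val[7] = 101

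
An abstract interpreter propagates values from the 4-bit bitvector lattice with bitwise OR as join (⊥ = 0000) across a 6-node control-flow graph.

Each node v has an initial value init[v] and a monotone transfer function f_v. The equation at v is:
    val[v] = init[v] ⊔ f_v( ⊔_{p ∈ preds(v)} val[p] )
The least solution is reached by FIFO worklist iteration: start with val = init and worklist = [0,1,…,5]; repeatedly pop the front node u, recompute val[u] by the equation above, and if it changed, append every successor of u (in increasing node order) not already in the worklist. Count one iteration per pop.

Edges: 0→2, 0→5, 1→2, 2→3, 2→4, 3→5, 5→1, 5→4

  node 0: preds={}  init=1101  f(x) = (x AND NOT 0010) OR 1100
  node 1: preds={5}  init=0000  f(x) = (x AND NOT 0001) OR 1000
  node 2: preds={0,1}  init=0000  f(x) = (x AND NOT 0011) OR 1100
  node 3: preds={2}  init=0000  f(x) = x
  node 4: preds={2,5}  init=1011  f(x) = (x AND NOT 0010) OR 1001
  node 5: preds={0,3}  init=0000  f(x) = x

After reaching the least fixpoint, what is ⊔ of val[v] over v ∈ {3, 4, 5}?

Worklist (9 pops):
  #1 pop 0: in=0000 → 1101 (no change)
  #2 pop 1: in=0000 → 1000 (was 0000); enqueue []
  #3 pop 2: in=1101 → 1100 (was 0000); enqueue []
  #4 pop 3: in=1100 → 1100 (was 0000); enqueue []
  #5 pop 4: in=1100 → 1111 (was 1011); enqueue []
  #6 pop 5: in=1101 → 1101 (was 0000); enqueue [1,4]
  #7 pop 1: in=1101 → 1100 (was 1000); enqueue [2]
  #8 pop 4: in=1101 → 1111 (no change)
  #9 pop 2: in=1101 → 1100 (no change)

Fixpoint:
  val[0] = 1101
  val[1] = 1100
  val[2] = 1100
  val[3] = 1100
  val[4] = 1111
  val[5] = 1101

1111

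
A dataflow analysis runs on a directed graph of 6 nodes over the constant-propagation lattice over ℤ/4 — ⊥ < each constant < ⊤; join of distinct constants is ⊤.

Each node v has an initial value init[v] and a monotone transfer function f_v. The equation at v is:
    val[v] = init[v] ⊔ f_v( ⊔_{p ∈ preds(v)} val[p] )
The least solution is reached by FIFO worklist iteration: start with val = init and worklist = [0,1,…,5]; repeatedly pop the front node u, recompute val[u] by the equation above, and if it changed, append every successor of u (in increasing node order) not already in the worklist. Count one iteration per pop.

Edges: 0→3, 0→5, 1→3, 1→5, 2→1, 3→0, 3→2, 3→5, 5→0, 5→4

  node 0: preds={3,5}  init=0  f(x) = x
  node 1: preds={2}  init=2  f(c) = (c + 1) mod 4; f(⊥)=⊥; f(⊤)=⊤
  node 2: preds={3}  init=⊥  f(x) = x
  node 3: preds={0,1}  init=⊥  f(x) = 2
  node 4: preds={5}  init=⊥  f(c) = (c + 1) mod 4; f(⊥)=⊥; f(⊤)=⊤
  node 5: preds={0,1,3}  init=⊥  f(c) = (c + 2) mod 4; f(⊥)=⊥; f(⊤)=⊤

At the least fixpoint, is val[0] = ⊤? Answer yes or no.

Worklist (14 pops):
  #1 pop 0: in=⊥ → 0 (no change)
  #2 pop 1: in=⊥ → 2 (no change)
  #3 pop 2: in=⊥ → ⊥ (no change)
  #4 pop 3: in=⊤ → 2 (was ⊥); enqueue [0,2]
  #5 pop 4: in=⊥ → ⊥ (no change)
  #6 pop 5: in=⊤ → ⊤ (was ⊥); enqueue [4]
  #7 pop 0: in=⊤ → ⊤ (was 0); enqueue [3,5]
  #8 pop 2: in=2 → 2 (was ⊥); enqueue [1]
  #9 pop 4: in=⊤ → ⊤ (was ⊥); enqueue []
  #10 pop 3: in=⊤ → 2 (no change)
  #11 pop 5: in=⊤ → ⊤ (no change)
  #12 pop 1: in=2 → ⊤ (was 2); enqueue [3,5]
  #13 pop 3: in=⊤ → 2 (no change)
  #14 pop 5: in=⊤ → ⊤ (no change)

Fixpoint:
  val[0] = ⊤
  val[1] = ⊤
  val[2] = 2
  val[3] = 2
  val[4] = ⊤
  val[5] = ⊤

yes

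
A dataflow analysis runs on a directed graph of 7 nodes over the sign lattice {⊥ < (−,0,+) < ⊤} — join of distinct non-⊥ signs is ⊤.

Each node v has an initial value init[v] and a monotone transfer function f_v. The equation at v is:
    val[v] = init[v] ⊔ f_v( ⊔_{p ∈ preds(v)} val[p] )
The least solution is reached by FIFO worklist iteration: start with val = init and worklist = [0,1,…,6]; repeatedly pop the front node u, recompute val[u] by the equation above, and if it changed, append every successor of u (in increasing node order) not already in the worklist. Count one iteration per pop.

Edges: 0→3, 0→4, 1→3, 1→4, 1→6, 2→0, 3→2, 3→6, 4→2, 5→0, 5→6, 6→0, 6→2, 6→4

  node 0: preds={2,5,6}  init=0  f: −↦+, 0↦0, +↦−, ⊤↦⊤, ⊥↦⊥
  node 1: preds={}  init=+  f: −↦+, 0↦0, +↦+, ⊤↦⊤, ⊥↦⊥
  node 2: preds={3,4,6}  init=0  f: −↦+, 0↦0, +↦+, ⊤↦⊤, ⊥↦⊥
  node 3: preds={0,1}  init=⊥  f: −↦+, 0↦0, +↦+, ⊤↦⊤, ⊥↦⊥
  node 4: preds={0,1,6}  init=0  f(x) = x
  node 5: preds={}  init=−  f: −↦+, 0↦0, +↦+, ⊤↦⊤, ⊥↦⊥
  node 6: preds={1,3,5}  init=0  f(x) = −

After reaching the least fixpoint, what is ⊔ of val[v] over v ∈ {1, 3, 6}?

Worklist (10 pops):
  #1 pop 0: in=⊤ → ⊤ (was 0); enqueue []
  #2 pop 1: in=⊥ → + (no change)
  #3 pop 2: in=0 → 0 (no change)
  #4 pop 3: in=⊤ → ⊤ (was ⊥); enqueue [2]
  #5 pop 4: in=⊤ → ⊤ (was 0); enqueue []
  #6 pop 5: in=⊥ → − (no change)
  #7 pop 6: in=⊤ → ⊤ (was 0); enqueue [0,4]
  #8 pop 2: in=⊤ → ⊤ (was 0); enqueue []
  #9 pop 0: in=⊤ → ⊤ (no change)
  #10 pop 4: in=⊤ → ⊤ (no change)

Fixpoint:
  val[0] = ⊤
  val[1] = +
  val[2] = ⊤
  val[3] = ⊤
  val[4] = ⊤
  val[5] = −
  val[6] = ⊤

⊤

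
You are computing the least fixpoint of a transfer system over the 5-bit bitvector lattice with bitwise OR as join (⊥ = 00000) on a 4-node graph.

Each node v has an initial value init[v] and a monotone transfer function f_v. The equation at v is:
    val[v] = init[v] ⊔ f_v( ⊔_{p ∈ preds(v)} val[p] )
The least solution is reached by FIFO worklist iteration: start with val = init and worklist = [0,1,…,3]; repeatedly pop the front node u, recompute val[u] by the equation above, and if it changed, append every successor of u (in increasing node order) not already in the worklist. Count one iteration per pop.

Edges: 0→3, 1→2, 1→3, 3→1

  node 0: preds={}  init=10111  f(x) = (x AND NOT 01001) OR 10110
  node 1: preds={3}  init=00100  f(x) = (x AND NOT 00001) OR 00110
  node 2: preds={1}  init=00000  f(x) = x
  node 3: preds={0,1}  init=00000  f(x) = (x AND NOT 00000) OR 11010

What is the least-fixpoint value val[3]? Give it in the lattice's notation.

Trace (7 dequeues):
  [1] u=0 | in 00000 | out 10111 | ==
  [2] u=1 | in 00000 | out 00110 | prev 00100 | push {}
  [3] u=2 | in 00110 | out 00110 | prev 00000 | push {}
  [4] u=3 | in 10111 | out 11111 | prev 00000 | push {1}
  [5] u=1 | in 11111 | out 11110 | prev 00110 | push {2,3}
  [6] u=2 | in 11110 | out 11110 | prev 00110 | push {}
  [7] u=3 | in 11111 | out 11111 | ==

Converged values:
  [0] 10111
  [1] 11110
  [2] 11110
  [3] 11111

11111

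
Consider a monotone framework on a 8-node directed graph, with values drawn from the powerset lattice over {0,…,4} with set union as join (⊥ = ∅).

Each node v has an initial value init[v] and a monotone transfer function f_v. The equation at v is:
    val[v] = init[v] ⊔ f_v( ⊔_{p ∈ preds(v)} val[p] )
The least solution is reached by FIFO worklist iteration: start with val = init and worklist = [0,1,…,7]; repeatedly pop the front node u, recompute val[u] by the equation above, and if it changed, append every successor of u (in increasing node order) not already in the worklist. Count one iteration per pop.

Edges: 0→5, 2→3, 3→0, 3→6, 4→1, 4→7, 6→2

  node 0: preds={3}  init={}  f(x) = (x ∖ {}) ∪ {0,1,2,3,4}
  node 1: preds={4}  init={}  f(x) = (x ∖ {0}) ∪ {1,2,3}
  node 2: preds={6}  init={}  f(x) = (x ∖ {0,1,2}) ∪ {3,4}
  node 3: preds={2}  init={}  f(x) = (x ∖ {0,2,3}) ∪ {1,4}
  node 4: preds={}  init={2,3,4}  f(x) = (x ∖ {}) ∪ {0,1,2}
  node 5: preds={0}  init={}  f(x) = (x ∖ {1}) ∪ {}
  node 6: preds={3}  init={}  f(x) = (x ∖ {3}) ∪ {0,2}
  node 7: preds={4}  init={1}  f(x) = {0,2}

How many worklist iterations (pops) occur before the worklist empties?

Worklist (11 pops):
  #1 pop 0: in={} → {0,1,2,3,4} (was {}); enqueue []
  #2 pop 1: in={2,3,4} → {1,2,3,4} (was {}); enqueue []
  #3 pop 2: in={} → {3,4} (was {}); enqueue []
  #4 pop 3: in={3,4} → {1,4} (was {}); enqueue [0]
  #5 pop 4: in={} → {0,1,2,3,4} (was {2,3,4}); enqueue [1]
  #6 pop 5: in={0,1,2,3,4} → {0,2,3,4} (was {}); enqueue []
  #7 pop 6: in={1,4} → {0,1,2,4} (was {}); enqueue [2]
  #8 pop 7: in={0,1,2,3,4} → {0,1,2} (was {1}); enqueue []
  #9 pop 0: in={1,4} → {0,1,2,3,4} (no change)
  #10 pop 1: in={0,1,2,3,4} → {1,2,3,4} (no change)
  #11 pop 2: in={0,1,2,4} → {3,4} (no change)

Fixpoint:
  val[0] = {0,1,2,3,4}
  val[1] = {1,2,3,4}
  val[2] = {3,4}
  val[3] = {1,4}
  val[4] = {0,1,2,3,4}
  val[5] = {0,2,3,4}
  val[6] = {0,1,2,4}
  val[7] = {0,1,2}

11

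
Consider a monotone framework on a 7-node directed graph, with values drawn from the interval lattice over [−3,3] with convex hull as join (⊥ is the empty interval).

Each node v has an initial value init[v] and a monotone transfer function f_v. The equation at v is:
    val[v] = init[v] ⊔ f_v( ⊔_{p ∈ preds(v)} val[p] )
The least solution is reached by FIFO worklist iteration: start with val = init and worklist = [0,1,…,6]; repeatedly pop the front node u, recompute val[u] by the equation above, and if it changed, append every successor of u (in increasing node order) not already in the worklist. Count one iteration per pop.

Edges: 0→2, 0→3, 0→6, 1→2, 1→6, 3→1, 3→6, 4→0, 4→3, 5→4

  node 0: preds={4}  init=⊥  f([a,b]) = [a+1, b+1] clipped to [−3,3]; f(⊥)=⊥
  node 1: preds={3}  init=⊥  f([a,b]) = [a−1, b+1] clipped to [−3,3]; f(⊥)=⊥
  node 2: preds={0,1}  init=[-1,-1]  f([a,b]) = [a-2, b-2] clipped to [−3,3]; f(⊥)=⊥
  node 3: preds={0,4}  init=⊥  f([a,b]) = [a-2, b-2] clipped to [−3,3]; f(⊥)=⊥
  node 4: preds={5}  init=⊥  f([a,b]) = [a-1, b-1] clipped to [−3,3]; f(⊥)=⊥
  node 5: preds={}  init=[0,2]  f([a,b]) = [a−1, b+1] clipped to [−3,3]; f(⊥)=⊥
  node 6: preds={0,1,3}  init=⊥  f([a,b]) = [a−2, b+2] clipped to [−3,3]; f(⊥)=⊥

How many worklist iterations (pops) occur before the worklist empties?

Iteration log — 14 steps:
  step 1. node 0  ⊔preds=⊥  new=⊥  stable
  step 2. node 1  ⊔preds=⊥  new=⊥  stable
  step 3. node 2  ⊔preds=⊥  new=[-1,-1]  stable
  step 4. node 3  ⊔preds=⊥  new=⊥  stable
  step 5. node 4  ⊔preds=[0,2]  new=[-1,1]  old=⊥  +wl: 0,3
  step 6. node 5  ⊔preds=⊥  new=[0,2]  stable
  step 7. node 6  ⊔preds=⊥  new=⊥  stable
  step 8. node 0  ⊔preds=[-1,1]  new=[0,2]  old=⊥  +wl: 2,6
  step 9. node 3  ⊔preds=[-1,2]  new=[-3,0]  old=⊥  +wl: 1
  step 10. node 2  ⊔preds=[0,2]  new=[-2,0]  old=[-1,-1]  +wl: 
  step 11. node 6  ⊔preds=[-3,2]  new=[-3,3]  old=⊥  +wl: 
  step 12. node 1  ⊔preds=[-3,0]  new=[-3,1]  old=⊥  +wl: 2,6
  step 13. node 2  ⊔preds=[-3,2]  new=[-3,0]  old=[-2,0]  +wl: 
  step 14. node 6  ⊔preds=[-3,2]  new=[-3,3]  stable

Least fixpoint reached:
  node 0: [0,2]
  node 1: [-3,1]
  node 2: [-3,0]
  node 3: [-3,0]
  node 4: [-1,1]
  node 5: [0,2]
  node 6: [-3,3]

14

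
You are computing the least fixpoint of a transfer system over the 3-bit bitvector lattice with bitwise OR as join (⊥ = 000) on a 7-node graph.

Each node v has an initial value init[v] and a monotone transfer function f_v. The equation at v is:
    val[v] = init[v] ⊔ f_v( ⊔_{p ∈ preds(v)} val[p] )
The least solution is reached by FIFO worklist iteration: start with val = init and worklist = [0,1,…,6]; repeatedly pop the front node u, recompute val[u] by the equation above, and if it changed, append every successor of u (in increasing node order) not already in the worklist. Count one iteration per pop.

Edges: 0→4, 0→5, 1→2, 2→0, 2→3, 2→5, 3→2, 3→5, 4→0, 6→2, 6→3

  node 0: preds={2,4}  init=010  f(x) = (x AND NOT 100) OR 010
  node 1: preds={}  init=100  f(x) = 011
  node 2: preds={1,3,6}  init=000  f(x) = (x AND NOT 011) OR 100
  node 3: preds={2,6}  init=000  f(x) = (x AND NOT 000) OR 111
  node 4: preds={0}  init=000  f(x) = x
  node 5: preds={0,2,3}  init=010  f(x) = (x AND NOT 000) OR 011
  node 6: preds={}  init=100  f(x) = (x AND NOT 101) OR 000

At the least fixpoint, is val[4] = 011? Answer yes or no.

no

Worklist (9 pops):
  #1 pop 0: in=000 → 010 (no change)
  #2 pop 1: in=000 → 111 (was 100); enqueue []
  #3 pop 2: in=111 → 100 (was 000); enqueue [0]
  #4 pop 3: in=100 → 111 (was 000); enqueue [2]
  #5 pop 4: in=010 → 010 (was 000); enqueue []
  #6 pop 5: in=111 → 111 (was 010); enqueue []
  #7 pop 6: in=000 → 100 (no change)
  #8 pop 0: in=110 → 010 (no change)
  #9 pop 2: in=111 → 100 (no change)

Fixpoint:
  val[0] = 010
  val[1] = 111
  val[2] = 100
  val[3] = 111
  val[4] = 010
  val[5] = 111
  val[6] = 100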